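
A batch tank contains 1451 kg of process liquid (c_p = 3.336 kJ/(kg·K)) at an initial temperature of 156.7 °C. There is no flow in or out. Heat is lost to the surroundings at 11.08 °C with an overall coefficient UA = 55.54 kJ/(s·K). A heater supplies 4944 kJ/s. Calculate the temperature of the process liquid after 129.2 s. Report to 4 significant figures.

M c_p dT/dt = −UA(T − T_amb) + Q̇.
dT/dt = (T_ss − T)/τ with T_ss = T_amb + Q̇/UA = 11.08 + 4944/55.54 = 100.097 °C, τ = M c_p/UA = 1451·3.336/55.54 = 87.1541 s.
T approaches T_ss exponentially: T(t) = T_ss + (T₀ − T_ss) e^(−t/τ).
T(129.2) = 100.097 + (56.6031)·0.227085 = 112.951 °C.

113.0 °C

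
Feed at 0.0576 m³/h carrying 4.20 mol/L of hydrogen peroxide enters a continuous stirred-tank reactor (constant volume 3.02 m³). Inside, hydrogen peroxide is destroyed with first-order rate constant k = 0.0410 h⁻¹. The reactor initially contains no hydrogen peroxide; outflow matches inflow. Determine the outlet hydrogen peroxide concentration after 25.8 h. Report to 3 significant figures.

1.05 mol/L

Accumulation = in − out − consumed: V dC/dt = Q C_in − Q C − k V C.
This is linear with rate a = Q/V + k = 0.060073 h⁻¹.
C_ss = Q C_in/(Q + kV) = 1.3335 mol/L; C(t) = C_ss + (C₀ − C_ss) e^(−a t).
C(25.8) = 1.3335 + (-1.3335)·e^(−0.060073·25.8) = 1.3335 + (-1.3335)·0.21227 = 1.0504 mol/L.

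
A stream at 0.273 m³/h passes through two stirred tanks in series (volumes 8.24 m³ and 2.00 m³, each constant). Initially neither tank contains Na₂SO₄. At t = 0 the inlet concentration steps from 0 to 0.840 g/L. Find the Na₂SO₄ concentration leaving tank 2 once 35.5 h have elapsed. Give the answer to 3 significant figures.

Each tank obeys Vᵢ dCᵢ/dt = Q(Cᵢ₋₁ − Cᵢ), so τᵢ = Vᵢ/Q.
τ₁ = 8.24/0.273 = 30.183 h; τ₂ = 2.00/0.273 = 7.3260 h.
Solving the cascade with C₁(0)=C₂(0)=0 gives C₂(t) = C_in[1 − (τ₁ e^(−t/τ₁) − τ₂ e^(−t/τ₂))/(τ₁ − τ₂)].
At t = 35.5: e^(−t/τ₁) = 0.30846, e^(−t/τ₂) = 0.0078617.
C₂ = 0.840·[1 − (30.183·0.30846 − 7.3260·0.0078617)/(22.857)] = 0.840·0.59519 = 0.49996 g/L.

0.500 g/L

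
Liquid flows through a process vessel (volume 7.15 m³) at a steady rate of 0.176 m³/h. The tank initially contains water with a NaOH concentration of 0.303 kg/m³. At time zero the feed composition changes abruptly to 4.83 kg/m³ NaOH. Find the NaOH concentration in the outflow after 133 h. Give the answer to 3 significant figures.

4.66 kg/m³

Species balance on the tank: V dC/dt = Q(C_in − C).
So dC/dt = (C_in − C)/τ with τ = V/Q = 7.15/0.176 = 40.625 h.
C approaches C_in exponentially: C(t) = C_in + (C₀ − C_in) e^(−t/τ).
C(133) = 4.83 + (0.303 − 4.83)·e^(−133/40.625) = 4.83 + (-4.5270)·0.037861 = 4.6586 kg/m³.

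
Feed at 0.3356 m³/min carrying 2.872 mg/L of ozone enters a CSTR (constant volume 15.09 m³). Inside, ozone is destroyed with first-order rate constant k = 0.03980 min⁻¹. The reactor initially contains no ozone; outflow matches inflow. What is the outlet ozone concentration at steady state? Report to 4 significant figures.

1.030 mg/L

V dC/dt = Q(C_in − C) − k V C.
At steady state: 0 = Q C_in − (Q + kV) C_ss, so C_ss = Q C_in/(Q + kV).
C_ss = 0.3356·2.872/(0.3356 + 0.03980·15.09) = 0.963843/0.936182 = 1.02955 mg/L.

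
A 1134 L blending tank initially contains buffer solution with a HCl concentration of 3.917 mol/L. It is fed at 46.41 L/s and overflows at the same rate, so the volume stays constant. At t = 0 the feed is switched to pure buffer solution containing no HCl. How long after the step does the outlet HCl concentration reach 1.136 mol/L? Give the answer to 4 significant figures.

Unsteady species balance (constant V, well mixed): V dC/dt = Q(C_in − C), so τ = V/Q = 24.4344 s.
C(t) = C_in + (C₀ − C_in) e^(−t/τ). Set C = 1.136 and solve for t:
e^(−t/τ) = (C − C_in)/(C₀ − C_in) = (1.136 − 0)/(3.917 − 0) = 0.290018
t = −τ ln(…) = 24.4344 × 1.23781 = 30.2452 s.

30.25 s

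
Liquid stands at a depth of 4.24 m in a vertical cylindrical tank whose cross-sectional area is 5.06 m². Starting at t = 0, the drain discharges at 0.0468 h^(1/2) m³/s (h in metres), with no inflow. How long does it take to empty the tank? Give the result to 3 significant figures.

445 s

A dh/dt = −Q_out = −0.0468 √h.
This is separable: 2 d(√h)/dt = −0.0468/A, so √h = √h₀ − (0.0468/(2A)) t.
Tank is empty when √h = 0: t_empty = 2A√h₀/0.0468.
t_empty = 2·5.06·√4.24/0.0468 = 10.120·2.0591/0.0468 = 445.26 s.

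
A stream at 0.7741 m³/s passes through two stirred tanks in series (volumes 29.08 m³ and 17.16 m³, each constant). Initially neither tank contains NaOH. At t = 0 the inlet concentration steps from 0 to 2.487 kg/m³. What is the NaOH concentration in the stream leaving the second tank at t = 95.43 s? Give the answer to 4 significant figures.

Each tank obeys Vᵢ dCᵢ/dt = Q(Cᵢ₋₁ − Cᵢ), so τᵢ = Vᵢ/Q.
τ₁ = 29.08/0.7741 = 37.5662 s; τ₂ = 17.16/0.7741 = 22.1677 s.
Solving the cascade with C₁(0)=C₂(0)=0 gives C₂(t) = C_in[1 − (τ₁ e^(−t/τ₁) − τ₂ e^(−t/τ₂))/(τ₁ − τ₂)].
At t = 95.43: e^(−t/τ₁) = 0.0788416, e^(−t/τ₂) = 0.0135020.
C₂ = 2.487·[1 − (37.5662·0.0788416 − 22.1677·0.0135020)/(15.3985)] = 2.487·0.827096 = 2.05699 kg/m³.

2.057 kg/m³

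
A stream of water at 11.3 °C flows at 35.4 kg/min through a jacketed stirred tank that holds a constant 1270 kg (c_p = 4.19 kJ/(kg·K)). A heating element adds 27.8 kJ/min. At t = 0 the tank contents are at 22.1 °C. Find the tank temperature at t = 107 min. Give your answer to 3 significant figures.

12.0 °C

Heat balance on the well-mixed liquid: M c_p dT/dt = ṁ c_p (T_in − T) + 27.8.
τ = M/ṁ = 35.876 min; T_ss = T_in + Q̇/(ṁ c_p) = 11.3 + 27.8/(35.4·4.19) = 11.487 °C.
Integrating: T(t) = T_ss + (T₀ − T_ss) e^(−t/τ).
T(107) = 11.487 + (10.613)·e^(−107/35.876) = 11.487 + (10.613)·0.050665 = 12.025 °C.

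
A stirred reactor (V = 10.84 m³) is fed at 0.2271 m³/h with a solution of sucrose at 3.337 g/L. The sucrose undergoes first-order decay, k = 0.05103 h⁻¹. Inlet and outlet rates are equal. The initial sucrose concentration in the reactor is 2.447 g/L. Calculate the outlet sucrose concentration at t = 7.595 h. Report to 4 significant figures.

1.826 g/L

V dC/dt = Q(C_in − C) − k V C.
This is linear with rate a = Q/V + k = 0.0719802 h⁻¹.
C_ss = Q C_in/(Q + kV) = 0.971250 g/L; C(t) = C_ss + (C₀ − C_ss) e^(−a t).
C(7.595) = 0.971250 + (1.47575)·e^(−0.0719802·7.595) = 0.971250 + (1.47575)·0.578863 = 1.82551 g/L.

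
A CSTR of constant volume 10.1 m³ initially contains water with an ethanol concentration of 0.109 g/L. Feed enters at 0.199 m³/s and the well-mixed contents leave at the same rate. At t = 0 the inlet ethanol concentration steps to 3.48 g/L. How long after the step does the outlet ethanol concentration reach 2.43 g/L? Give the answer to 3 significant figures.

Species balance on the tank: V dC/dt = Q(C_in − C), so τ = V/Q = 50.754 s.
C(t) = C_in + (C₀ − C_in) e^(−t/τ). Set C = 2.43 and solve for t:
e^(−t/τ) = (C − C_in)/(C₀ − C_in) = (2.43 − 3.48)/(0.109 − 3.48) = 0.31148
t = −τ ln(…) = 50.754 × 1.1664 = 59.200 s.

59.2 s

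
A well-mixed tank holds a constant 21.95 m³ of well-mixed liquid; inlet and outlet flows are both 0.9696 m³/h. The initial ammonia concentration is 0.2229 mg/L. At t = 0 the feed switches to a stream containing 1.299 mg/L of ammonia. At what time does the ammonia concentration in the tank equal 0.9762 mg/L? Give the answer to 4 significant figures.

Species balance: V dC/dt = Q(C_in − C) ⇒ τ = V/Q = 22.6382 h.
C(t) = C_in + (C₀ − C_in) e^(−t/τ). Set C = 0.9762 and solve for t:
e^(−t/τ) = (C − C_in)/(C₀ − C_in) = (0.9762 − 1.299)/(0.2229 − 1.299) = 0.299972
t = −τ ln(…) = 22.6382 × 1.20407 = 27.2579 h.

27.26 h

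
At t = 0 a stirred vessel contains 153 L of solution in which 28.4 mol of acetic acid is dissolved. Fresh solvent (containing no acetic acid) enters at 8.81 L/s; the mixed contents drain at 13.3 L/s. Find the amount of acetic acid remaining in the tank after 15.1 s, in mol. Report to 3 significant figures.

Total volume: dV/dt = Q_in − Q_out = -4.4900 L/s, so V(t) = 153 − 4.4900 t and V(15.1) = 85.201 L.
Species balance (pure solvent in): dm/dt = −Q_out · m/V(t).
Separate: dm/m = −Q_out dt/V(t) ⇒ ln(m/m₀) = −(Q_out/(Q_in−Q_out)) ln(V/V₀).
m = m₀ (V₀/V)^(Q_out/(Q_in−Q_out)) = 28.4 × (153/85.201)^(-2.9621) = 5.0142 mol.

5.01 mol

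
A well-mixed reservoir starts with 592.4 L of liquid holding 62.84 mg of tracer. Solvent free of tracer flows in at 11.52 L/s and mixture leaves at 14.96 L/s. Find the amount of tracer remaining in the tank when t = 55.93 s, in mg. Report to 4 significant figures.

Total volume: dV/dt = Q_in − Q_out = -3.44000 L/s, so V(t) = 592.4 − 3.44000 t and V(55.93) = 400.001 L.
Species balance (pure solvent in): dm/dt = −Q_out · m/V(t).
Separate: dm/m = −Q_out dt/V(t) ⇒ ln(m/m₀) = −(Q_out/(Q_in−Q_out)) ln(V/V₀).
m = m₀ (V₀/V)^(Q_out/(Q_in−Q_out)) = 62.84 × (592.4/400.001)^(-4.34884) = 11.3900 mg.

11.39 mg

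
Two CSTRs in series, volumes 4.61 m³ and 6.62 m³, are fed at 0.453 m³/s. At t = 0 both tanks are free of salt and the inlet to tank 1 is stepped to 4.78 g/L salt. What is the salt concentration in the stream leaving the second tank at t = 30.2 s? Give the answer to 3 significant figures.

3.35 g/L

Species balance on tank i: dCᵢ/dt = (Cᵢ₋₁ − Cᵢ)/τᵢ with τᵢ = Vᵢ/Q.
τ₁ = 4.61/0.453 = 10.177 s; τ₂ = 6.62/0.453 = 14.614 s.
Solving the cascade with C₁(0)=C₂(0)=0 gives C₂(t) = C_in[1 − (τ₁ e^(−t/τ₁) − τ₂ e^(−t/τ₂))/(τ₁ − τ₂)].
At t = 30.2: e^(−t/τ₁) = 0.051427, e^(−t/τ₂) = 0.12662.
C₂ = 4.78·[1 − (10.177·0.051427 − 14.614·0.12662)/(-4.4371)] = 4.78·0.70092 = 3.3504 g/L.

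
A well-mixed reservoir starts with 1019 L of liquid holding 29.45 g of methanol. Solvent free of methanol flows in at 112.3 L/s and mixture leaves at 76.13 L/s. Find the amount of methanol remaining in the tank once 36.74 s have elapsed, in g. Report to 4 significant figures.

Let m(t) be the amount of methanol. Volume: V(t) = V₀ + (Q_in − Q_out) t = 1019 + 36.1700 t; V(36.74) = 2347.89 L.
Species balance (pure solvent in): dm/dt = −Q_out · m/V(t).
Separate: dm/m = −Q_out dt/V(t) ⇒ ln(m/m₀) = −(Q_out/(Q_in−Q_out)) ln(V/V₀).
m = m₀ (V₀/V)^(Q_out/(Q_in−Q_out)) = 29.45 × (1019/2347.89)^(2.10478) = 5.08271 g.

5.083 g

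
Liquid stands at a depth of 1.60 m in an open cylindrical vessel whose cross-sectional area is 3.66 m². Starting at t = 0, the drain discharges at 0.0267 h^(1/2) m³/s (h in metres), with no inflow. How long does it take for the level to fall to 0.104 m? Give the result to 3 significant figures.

A dh/dt = −Q_out = −0.0267 √h.
This is separable: 2 d(√h)/dt = −0.0267/A, so √h = √h₀ − (0.0267/(2A)) t.
t = 2A(√h₀ − √h)/0.0267 = 2·3.66·(√1.60 − √0.104)/0.0267
  = 7.3200 × (1.2649 − 0.32249) / 0.0267 = 258.37 s.

258 s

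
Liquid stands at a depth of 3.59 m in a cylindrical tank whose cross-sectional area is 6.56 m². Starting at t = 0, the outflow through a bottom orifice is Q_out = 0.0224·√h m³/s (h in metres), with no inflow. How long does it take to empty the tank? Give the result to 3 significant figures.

A dh/dt = −Q_out = −0.0224 √h.
This is separable: 2 d(√h)/dt = −0.0224/A, so √h = √h₀ − (0.0224/(2A)) t.
Tank is empty when √h = 0: t_empty = 2A√h₀/0.0224.
t_empty = 2·6.56·√3.59/0.0224 = 13.120·1.8947/0.0224 = 1109.8 s.

1110 s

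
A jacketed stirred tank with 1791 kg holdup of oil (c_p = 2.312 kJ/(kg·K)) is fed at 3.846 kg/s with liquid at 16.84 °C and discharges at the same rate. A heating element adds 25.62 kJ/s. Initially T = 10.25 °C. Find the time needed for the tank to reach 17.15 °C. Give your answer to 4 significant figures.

M c_p dT/dt = ṁ c_p (T_in − T) + Q̇.
τ = M/ṁ = 465.679 s; T_ss = T_in + Q̇/(ṁ c_p) = 19.7213 °C.
T(t) = T_ss + (T₀ − T_ss) e^(−t/τ). Set T = 17.15:
e^(−t/τ) = (17.15 − 19.7213)/(10.25 − 19.7213) = 0.271480
t = −465.679 · ln(0.271480) = 607.183 s.

607.2 s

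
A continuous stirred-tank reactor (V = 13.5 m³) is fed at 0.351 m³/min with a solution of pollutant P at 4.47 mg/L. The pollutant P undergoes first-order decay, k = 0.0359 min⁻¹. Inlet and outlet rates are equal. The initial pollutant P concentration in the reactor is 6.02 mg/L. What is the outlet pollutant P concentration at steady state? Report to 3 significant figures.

1.88 mg/L

V dC/dt = Q(C_in − C) − k V C.
At steady state: 0 = Q C_in − (Q + kV) C_ss, so C_ss = Q C_in/(Q + kV).
C_ss = 0.351·4.47/(0.351 + 0.0359·13.5) = 1.5690/0.83565 = 1.8775 mg/L.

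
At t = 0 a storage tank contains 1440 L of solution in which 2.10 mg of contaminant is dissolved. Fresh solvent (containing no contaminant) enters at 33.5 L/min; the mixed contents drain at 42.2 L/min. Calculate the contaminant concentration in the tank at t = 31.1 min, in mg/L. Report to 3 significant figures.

Let m(t) be the amount of contaminant. Volume: V(t) = V₀ + (Q_in − Q_out) t = 1440 − 8.7000 t; V(31.1) = 1169.4 L.
No contaminant enters, so dm/dt = −Q_out · (m/V).
dm/m = −Q_out dt/(V₀ − 8.7000 t); integrating gives ln(m/m₀) = −(Q_out/(Q_in−Q_out)) ln(V/V₀).
m = m₀ (V₀/V)^(Q_out/(Q_in−Q_out)) = 2.10 × (1440/1169.4)^(-4.8506) = 0.76522 mg.
C = m/V = 0.76522/1169.4 = 0.00065435 mg/L.

0.000654 mg/L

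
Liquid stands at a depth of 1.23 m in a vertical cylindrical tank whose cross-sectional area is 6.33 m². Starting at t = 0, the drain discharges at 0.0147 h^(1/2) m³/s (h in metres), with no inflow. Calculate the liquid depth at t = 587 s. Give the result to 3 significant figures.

With no inflow, A dh/dt = −0.0147 √h.
This is separable: 2 d(√h)/dt = −0.0147/A, so √h = √h₀ − (0.0147/(2A)) t.
√h = √1.23 − 0.0147·587/(2·6.33) = 1.1091 − 0.68159 = 0.42747.
h = 0.42747² = 0.18273 m.

0.183 m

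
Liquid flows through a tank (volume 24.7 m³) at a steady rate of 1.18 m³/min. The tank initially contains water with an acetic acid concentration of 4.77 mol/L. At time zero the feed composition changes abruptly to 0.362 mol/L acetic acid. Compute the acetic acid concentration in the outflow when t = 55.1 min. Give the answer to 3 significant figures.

Mass balance on the solute (V constant): V dC/dt = Q(C_in − C).
So dC/dt = (C_in − C)/τ with τ = V/Q = 24.7/1.18 = 20.932 min.
Integrating: C(t) = C_in + (C₀ − C_in) e^(−t/τ).
C(55.1) = 0.362 + (4.77 − 0.362)·e^(−55.1/20.932) = 0.362 + (4.4080)·0.071912 = 0.67899 mol/L.

0.679 mol/L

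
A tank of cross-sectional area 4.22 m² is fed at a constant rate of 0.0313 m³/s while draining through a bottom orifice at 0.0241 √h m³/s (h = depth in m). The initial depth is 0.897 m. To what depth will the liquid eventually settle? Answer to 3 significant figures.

Level balance: A dh/dt = 0.0313 − 0.0241 √h. Setting dh/dt = 0:
Q_in = 0.0241 √h_ss ⇒ √h_ss = 0.0313/0.0241 = 1.2988.
h_ss = 1.2988² = 1.6868 m. (Since h₀ = 0.897 m < h_ss, the level will rise toward this value.)

1.69 m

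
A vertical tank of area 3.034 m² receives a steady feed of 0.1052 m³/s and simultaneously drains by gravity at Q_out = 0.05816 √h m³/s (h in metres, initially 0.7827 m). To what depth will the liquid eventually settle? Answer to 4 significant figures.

A dh/dt = Q_in − 0.05816 √h. Steady state requires inflow = outflow:
Q_in = 0.05816 √h_ss ⇒ √h_ss = 0.1052/0.05816 = 1.80880.
h_ss = 1.80880² = 3.27177 m. (Since h₀ = 0.7827 m < h_ss, the level will rise toward this value.)

3.272 m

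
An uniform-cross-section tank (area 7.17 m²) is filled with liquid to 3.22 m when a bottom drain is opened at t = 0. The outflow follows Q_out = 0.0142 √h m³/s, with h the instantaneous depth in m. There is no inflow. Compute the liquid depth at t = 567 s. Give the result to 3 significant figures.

A dh/dt = −Q_out = −0.0142 √h.
∫ h^(−1/2) dh = −(0.0142/A) ∫ dt, giving 2√h = 2√h₀ − (0.0142/A) t.
√h = √3.22 − 0.0142·567/(2·7.17) = 1.7944 − 0.56146 = 1.2330.
h = 1.2330² = 1.5202 m.

1.52 m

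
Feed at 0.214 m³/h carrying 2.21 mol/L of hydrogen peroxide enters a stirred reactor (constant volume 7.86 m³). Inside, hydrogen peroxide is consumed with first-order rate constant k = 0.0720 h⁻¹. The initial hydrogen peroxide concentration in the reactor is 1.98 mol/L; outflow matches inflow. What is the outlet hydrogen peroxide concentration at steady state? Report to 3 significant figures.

Accumulation = in − out − consumed: V dC/dt = Q C_in − Q C − k V C.
Steady state (dC/dt = 0): C_ss = Q C_in/(Q + kV) = C_in/(1 + kV/Q).
C_ss = 0.214·2.21/(0.214 + 0.0720·7.86) = 0.47294/0.77992 = 0.60640 mol/L.

0.606 mol/L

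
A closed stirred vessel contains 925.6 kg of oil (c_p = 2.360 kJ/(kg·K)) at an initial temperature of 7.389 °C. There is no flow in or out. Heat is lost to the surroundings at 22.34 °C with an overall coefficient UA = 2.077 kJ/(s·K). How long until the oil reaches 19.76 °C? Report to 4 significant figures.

1848 s

Energy balance: M c_p dT/dt = −UA(T − T_amb).
τ = M c_p/UA = 1051.72 s; T_ss = T_amb = 22.3400 °C.
T(t) = T_ss + (T₀ − T_ss)e^(−t/τ); set T = 19.76:
t = −τ ln[(T − T_ss)/(T₀ − T_ss)] = −1051.72 · ln(0.172564) = 1847.85 s.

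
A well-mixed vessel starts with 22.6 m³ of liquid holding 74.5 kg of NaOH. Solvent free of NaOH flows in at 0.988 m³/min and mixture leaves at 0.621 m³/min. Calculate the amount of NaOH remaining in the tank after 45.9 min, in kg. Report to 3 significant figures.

29.0 kg

Total volume: dV/dt = Q_in − Q_out = 0.36700 m³/min, so V(t) = 22.6 + 0.36700 t and V(45.9) = 39.445 m³.
No NaOH enters, so dm/dt = −Q_out · (m/V).
Separate: dm/m = −Q_out dt/V(t) ⇒ ln(m/m₀) = −(Q_out/(Q_in−Q_out)) ln(V/V₀).
m = m₀ (V₀/V)^(Q_out/(Q_in−Q_out)) = 74.5 × (22.6/39.445)^(1.6921) = 29.031 kg.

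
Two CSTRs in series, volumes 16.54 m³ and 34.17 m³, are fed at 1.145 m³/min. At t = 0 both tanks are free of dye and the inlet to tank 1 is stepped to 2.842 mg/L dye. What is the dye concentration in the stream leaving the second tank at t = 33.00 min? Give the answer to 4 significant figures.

1.291 mg/L

Time constants: τᵢ = Vᵢ/Q for each well-mixed tank.
τ₁ = 16.54/1.145 = 14.4454 min; τ₂ = 34.17/1.145 = 29.8428 min.
Tank 1: C₁ = C_in(1 − e^(−t/τ₁)). Tank 2 (τ₁ ≠ τ₂): C₂ = C_in[1 − (τ₁ e^(−t/τ₁) − τ₂ e^(−t/τ₂))/(τ₁ − τ₂)].
At t = 33.00: e^(−t/τ₁) = 0.101829, e^(−t/τ₂) = 0.330948.
C₂ = 2.842·[1 − (14.4454·0.101829 − 29.8428·0.330948)/(-15.3974)] = 2.842·0.454099 = 1.29055 mg/L.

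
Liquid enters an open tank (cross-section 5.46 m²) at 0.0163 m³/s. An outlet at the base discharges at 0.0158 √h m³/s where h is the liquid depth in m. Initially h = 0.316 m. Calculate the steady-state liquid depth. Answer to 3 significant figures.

1.06 m

A dh/dt = Q_in − 0.0158 √h. Steady state requires inflow = outflow:
Q_in = 0.0158 √h_ss ⇒ √h_ss = 0.0163/0.0158 = 1.0316.
h_ss = 1.0316² = 1.0643 m. (Since h₀ = 0.316 m < h_ss, the level will rise toward this value.)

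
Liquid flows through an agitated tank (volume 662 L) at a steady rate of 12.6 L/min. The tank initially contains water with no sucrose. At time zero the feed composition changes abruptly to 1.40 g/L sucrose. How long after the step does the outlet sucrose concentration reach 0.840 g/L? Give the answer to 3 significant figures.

Transient balance on the dissolved component: V dC/dt = Q(C_in − C), so τ = V/Q = 52.540 min.
C(t) = C_in + (C₀ − C_in) e^(−t/τ). Set C = 0.840 and solve for t:
e^(−t/τ) = (C − C_in)/(C₀ − C_in) = (0.840 − 1.40)/(0 − 1.40) = 0.40000
t = −τ ln(…) = 52.540 × 0.91629 = 48.142 min.

48.1 min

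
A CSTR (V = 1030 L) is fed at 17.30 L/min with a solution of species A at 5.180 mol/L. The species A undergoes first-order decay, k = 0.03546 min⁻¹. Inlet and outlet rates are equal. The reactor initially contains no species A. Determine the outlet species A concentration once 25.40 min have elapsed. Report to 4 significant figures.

Species balance: V dC/dt = Q C_in − Q C − k V C.
dC/dt = (Q/V) C_in − (Q/V + k) C; effective rate a = Q/V + k = 0.0167961 + 0.03546 = 0.0522561 min⁻¹.
C_ss = Q C_in/(Q + kV) = 1.66495 mol/L; C(t) = C_ss + (C₀ − C_ss) e^(−a t).
C(25.40) = 1.66495 + (-1.66495)·e^(−0.0522561·25.40) = 1.66495 + (-1.66495)·0.265191 = 1.22342 mol/L.

1.223 mol/L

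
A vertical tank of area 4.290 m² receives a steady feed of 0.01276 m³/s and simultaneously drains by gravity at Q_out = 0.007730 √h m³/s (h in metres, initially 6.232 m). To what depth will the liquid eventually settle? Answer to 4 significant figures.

Unsteady balance on liquid volume: A dh/dt = Q_in − 0.007730 √h. At steady state dh/dt = 0:
Q_in = 0.007730 √h_ss ⇒ √h_ss = 0.01276/0.007730 = 1.65071.
h_ss = 1.65071² = 2.72485 m. (Since h₀ = 6.232 m > h_ss, the level will fall toward this value.)

2.725 m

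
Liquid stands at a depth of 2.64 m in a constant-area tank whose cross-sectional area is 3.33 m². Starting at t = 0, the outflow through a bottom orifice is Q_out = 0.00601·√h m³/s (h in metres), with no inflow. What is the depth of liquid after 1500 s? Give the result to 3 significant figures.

0.0736 m

A dh/dt = −Q_out = −0.00601 √h.
This is separable: 2 d(√h)/dt = −0.00601/A, so √h = √h₀ − (0.00601/(2A)) t.
√h = √2.64 − 0.00601·1500/(2·3.33) = 1.6248 − 1.3536 = 0.27120.
h = 0.27120² = 0.073552 m.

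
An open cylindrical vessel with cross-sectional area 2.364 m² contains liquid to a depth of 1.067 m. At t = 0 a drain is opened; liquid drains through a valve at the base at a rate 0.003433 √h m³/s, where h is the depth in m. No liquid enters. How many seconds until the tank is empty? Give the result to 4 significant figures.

1423 s

A dh/dt = −Q_out = −0.003433 √h.
Separate and integrate: 2(√h − √h₀) = −(0.003433/A) t.
Tank is empty when √h = 0: t_empty = 2A√h₀/0.003433.
t_empty = 2·2.364·√1.067/0.003433 = 4.72800·1.03296/0.003433 = 1422.61 s.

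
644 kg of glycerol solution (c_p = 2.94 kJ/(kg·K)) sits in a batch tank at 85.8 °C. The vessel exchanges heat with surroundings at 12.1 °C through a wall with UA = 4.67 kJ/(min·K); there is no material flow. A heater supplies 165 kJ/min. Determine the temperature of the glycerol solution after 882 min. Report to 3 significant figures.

M c_p dT/dt = −UA(T − T_amb) + Q̇.
dT/dt = (T_ss − T)/τ with T_ss = T_amb + Q̇/UA = 12.1 + 165/4.67 = 47.432 °C, τ = M c_p/UA = 644·2.94/4.67 = 405.43 min.
This is linear first-order; T(t) = T_ss + (T₀ − T_ss) e^(−t/τ).
T(882) = 47.432 + (38.368)·0.11356 = 51.789 °C.

51.8 °C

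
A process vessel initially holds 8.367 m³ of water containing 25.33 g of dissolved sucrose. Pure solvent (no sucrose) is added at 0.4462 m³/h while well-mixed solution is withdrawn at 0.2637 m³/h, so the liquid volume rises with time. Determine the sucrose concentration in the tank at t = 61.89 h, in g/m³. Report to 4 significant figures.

0.3749 g/m³

Let m(t) be the amount of sucrose. Volume: V(t) = V₀ + (Q_in − Q_out) t = 8.367 + 0.182500 t; V(61.89) = 19.6619 m³.
No sucrose enters, so dm/dt = −Q_out · (m/V).
Separate: dm/m = −Q_out dt/V(t) ⇒ ln(m/m₀) = −(Q_out/(Q_in−Q_out)) ln(V/V₀).
m = m₀ (V₀/V)^(Q_out/(Q_in−Q_out)) = 25.33 × (8.367/19.6619)^(1.44493) = 7.37029 g.
C = m/V = 7.37029/19.6619 = 0.374851 g/m³.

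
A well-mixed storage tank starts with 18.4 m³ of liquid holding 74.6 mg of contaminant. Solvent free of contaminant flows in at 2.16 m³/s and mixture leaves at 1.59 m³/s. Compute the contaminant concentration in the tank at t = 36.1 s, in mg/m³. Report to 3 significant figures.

0.236 mg/m³

Total volume: dV/dt = Q_in − Q_out = 0.57000 m³/s, so V(t) = 18.4 + 0.57000 t and V(36.1) = 38.977 m³.
Solute balance: dm/dt = 0 − Q_out C = −Q_out m/V(t).
dm/m = −Q_out dt/(V₀ + 0.57000 t); integrating gives ln(m/m₀) = −(Q_out/(Q_in−Q_out)) ln(V/V₀).
m = m₀ (V₀/V)^(Q_out/(Q_in−Q_out)) = 74.6 × (18.4/38.977)^(2.7895) = 9.1917 mg.
C = m/V = 9.1917/38.977 = 0.23582 mg/m³.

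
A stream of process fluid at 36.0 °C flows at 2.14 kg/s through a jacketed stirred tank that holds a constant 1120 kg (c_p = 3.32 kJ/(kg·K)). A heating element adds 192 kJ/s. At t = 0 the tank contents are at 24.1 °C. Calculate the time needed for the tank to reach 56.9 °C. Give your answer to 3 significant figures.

968 s

Energy balance: M c_p dT/dt = ṁ c_p (T_in − T) + 192.
τ = M/ṁ = 523.36 s; T_ss = T_in + Q̇/(ṁ c_p) = 63.024 °C.
T(t) = T_ss + (T₀ − T_ss) e^(−t/τ). Set T = 56.9:
e^(−t/τ) = (56.9 − 63.024)/(24.1 − 63.024) = 0.15733
t = −523.36 · ln(0.15733) = 967.91 s.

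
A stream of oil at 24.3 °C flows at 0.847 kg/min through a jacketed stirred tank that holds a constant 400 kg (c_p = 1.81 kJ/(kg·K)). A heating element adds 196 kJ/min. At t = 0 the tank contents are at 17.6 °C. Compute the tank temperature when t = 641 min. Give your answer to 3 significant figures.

M c_p dT/dt = ṁ c_p (T_in − T) + Q̇.
Rearrange: dT/dt = (T_ss − T)/τ with τ = M/ṁ = 472.26 min and T_ss = T_in + Q̇/(ṁ c_p) = 152.15 °C.
This is linear first-order; T(t) = T_ss + (T₀ − T_ss) e^(−t/τ).
T(641) = 152.15 + (-134.55)·e^(−641/472.26) = 152.15 + (-134.55)·0.25735 = 117.52 °C.

118 °C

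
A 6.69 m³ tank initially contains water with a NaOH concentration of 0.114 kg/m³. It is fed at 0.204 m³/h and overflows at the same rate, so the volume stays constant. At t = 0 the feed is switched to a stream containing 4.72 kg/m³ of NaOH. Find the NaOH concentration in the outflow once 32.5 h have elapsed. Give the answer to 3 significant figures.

3.01 kg/m³

Species balance on the tank: V dC/dt = Q(C_in − C).
Rewrite as dC/dt + C/τ = C_in/τ, τ = V/Q = 32.794 h.
Integrating: C(t) = C_in + (C₀ − C_in) e^(−t/τ).
C(32.5) = 4.72 + (0.114 − 4.72)·e^(−32.5/32.794) = 4.72 + (-4.6060)·0.37119 = 3.0103 kg/m³.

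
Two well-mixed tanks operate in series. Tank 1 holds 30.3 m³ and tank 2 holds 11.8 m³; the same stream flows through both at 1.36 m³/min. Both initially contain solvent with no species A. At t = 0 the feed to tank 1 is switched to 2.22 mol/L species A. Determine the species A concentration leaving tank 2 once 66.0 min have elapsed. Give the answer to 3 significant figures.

2.03 mol/L

Time constants: τᵢ = Vᵢ/Q for each well-mixed tank.
τ₁ = 30.3/1.36 = 22.279 min; τ₂ = 11.8/1.36 = 8.6765 min.
Tank 1: C₁ = C_in(1 − e^(−t/τ₁)). Tank 2 (τ₁ ≠ τ₂): C₂ = C_in[1 − (τ₁ e^(−t/τ₁) − τ₂ e^(−t/τ₂))/(τ₁ − τ₂)].
At t = 66.0: e^(−t/τ₁) = 0.051696, e^(−t/τ₂) = 0.00049707.
C₂ = 2.22·[1 − (22.279·0.051696 − 8.6765·0.00049707)/(13.603)] = 2.22·0.91565 = 2.0327 mol/L.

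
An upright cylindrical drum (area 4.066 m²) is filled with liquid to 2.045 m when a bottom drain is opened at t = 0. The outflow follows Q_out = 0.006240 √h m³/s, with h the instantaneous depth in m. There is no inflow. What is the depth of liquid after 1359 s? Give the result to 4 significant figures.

Unsteady balance on liquid volume: A dh/dt = −0.006240 √h.
∫ h^(−1/2) dh = −(0.006240/A) ∫ dt, giving 2√h = 2√h₀ − (0.006240/A) t.
√h = √2.045 − 0.006240·1359/(2·4.066) = 1.43003 − 1.04281 = 0.387221.
h = 0.387221² = 0.149940 m.

0.1499 m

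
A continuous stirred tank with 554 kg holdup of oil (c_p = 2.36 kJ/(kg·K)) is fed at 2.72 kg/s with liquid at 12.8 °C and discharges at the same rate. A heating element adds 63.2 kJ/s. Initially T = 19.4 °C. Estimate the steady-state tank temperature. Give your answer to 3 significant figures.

M c_p dT/dt = ṁ c_p (T_in − T) + Q̇.
At steady state dT/dt = 0 ⇒ T_ss = T_in + Q̇/(ṁ c_p) = 12.8 + 63.2/(2.72·2.36) = 22.645 °C.

22.6 °C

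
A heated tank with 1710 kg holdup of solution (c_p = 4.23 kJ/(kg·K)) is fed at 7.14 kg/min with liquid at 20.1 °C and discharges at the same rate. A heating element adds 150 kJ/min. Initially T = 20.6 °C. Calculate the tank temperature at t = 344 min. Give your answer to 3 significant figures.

24.0 °C

M c_p dT/dt = ṁ c_p (T_in − T) + Q̇.
Rearrange: dT/dt = (T_ss − T)/τ with τ = M/ṁ = 239.50 min and T_ss = T_in + Q̇/(ṁ c_p) = 25.067 °C.
T approaches T_ss exponentially: T(t) = T_ss + (T₀ − T_ss) e^(−t/τ).
T(344) = 25.067 + (-4.4665)·e^(−344/239.50) = 25.067 + (-4.4665)·0.23779 = 24.004 °C.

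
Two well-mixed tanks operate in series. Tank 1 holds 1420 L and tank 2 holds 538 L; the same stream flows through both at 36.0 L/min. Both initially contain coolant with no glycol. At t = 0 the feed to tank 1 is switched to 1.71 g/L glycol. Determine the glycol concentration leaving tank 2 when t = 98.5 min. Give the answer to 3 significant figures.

Species balance on tank i: dCᵢ/dt = (Cᵢ₋₁ − Cᵢ)/τᵢ with τᵢ = Vᵢ/Q.
τ₁ = 1420/36.0 = 39.444 min; τ₂ = 538/36.0 = 14.944 min.
Solving the cascade with C₁(0)=C₂(0)=0 gives C₂(t) = C_in[1 − (τ₁ e^(−t/τ₁) − τ₂ e^(−t/τ₂))/(τ₁ − τ₂)].
At t = 98.5: e^(−t/τ₁) = 0.082317, e^(−t/τ₂) = 0.0013726.
C₂ = 1.71·[1 − (39.444·0.082317 − 14.944·0.0013726)/(24.500)] = 1.71·0.86831 = 1.4848 g/L.

1.48 g/L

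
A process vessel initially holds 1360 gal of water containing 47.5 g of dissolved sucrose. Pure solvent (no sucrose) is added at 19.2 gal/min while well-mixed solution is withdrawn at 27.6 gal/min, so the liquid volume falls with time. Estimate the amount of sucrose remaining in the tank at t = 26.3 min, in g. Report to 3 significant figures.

Total volume: dV/dt = Q_in − Q_out = -8.4000 gal/min, so V(t) = 1360 − 8.4000 t and V(26.3) = 1139.1 gal.
No sucrose enters, so dm/dt = −Q_out · (m/V).
Separate: dm/m = −Q_out dt/V(t) ⇒ ln(m/m₀) = −(Q_out/(Q_in−Q_out)) ln(V/V₀).
m = m₀ (V₀/V)^(Q_out/(Q_in−Q_out)) = 47.5 × (1360/1139.1)^(-3.2857) = 26.530 g.

26.5 g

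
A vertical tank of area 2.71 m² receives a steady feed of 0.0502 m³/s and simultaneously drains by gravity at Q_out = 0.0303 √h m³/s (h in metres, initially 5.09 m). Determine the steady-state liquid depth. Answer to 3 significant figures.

Level balance: A dh/dt = 0.0502 − 0.0303 √h. Setting dh/dt = 0:
Q_in = 0.0303 √h_ss ⇒ √h_ss = 0.0502/0.0303 = 1.6568.
h_ss = 1.6568² = 2.7449 m. (Since h₀ = 5.09 m > h_ss, the level will fall toward this value.)

2.74 m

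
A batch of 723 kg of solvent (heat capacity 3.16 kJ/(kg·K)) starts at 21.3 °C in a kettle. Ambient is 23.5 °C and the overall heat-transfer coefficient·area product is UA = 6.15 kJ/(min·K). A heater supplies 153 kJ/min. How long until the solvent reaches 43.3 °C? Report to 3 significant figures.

622 min

First-law balance (no shaft work): M c_p dT/dt = −UA(T − T_amb) + Q̇.
τ = M c_p/UA = 371.49 min; T_ss = T_amb + Q̇/UA = 23.5 + 153/6.15 = 48.378 °C.
T(t) = T_ss + (T₀ − T_ss)e^(−t/τ); set T = 43.3:
t = −τ ln[(T − T_ss)/(T₀ − T_ss)] = −371.49 · ln(0.18753) = 621.80 min.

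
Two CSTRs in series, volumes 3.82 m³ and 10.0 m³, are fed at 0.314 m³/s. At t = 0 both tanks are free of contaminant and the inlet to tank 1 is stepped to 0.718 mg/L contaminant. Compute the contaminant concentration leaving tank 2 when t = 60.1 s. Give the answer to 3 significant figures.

Time constants: τᵢ = Vᵢ/Q for each well-mixed tank.
τ₁ = 3.82/0.314 = 12.166 s; τ₂ = 10.0/0.314 = 31.847 s.
Solving the cascade with C₁(0)=C₂(0)=0 gives C₂(t) = C_in[1 − (τ₁ e^(−t/τ₁) − τ₂ e^(−t/τ₂))/(τ₁ − τ₂)].
At t = 60.1: e^(−t/τ₁) = 0.0071535, e^(−t/τ₂) = 0.15150.
C₂ = 0.718·[1 − (12.166·0.0071535 − 31.847·0.15150)/(-19.682)] = 0.718·0.75927 = 0.54516 mg/L.

0.545 mg/L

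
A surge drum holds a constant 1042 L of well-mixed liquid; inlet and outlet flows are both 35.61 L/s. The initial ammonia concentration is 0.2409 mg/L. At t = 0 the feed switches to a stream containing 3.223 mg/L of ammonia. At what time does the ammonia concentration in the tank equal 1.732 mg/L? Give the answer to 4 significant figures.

20.28 s

Species balance: V dC/dt = Q(C_in − C) ⇒ τ = V/Q = 29.2614 s.
C(t) = C_in + (C₀ − C_in) e^(−t/τ). Set C = 1.732 and solve for t:
e^(−t/τ) = (C − C_in)/(C₀ − C_in) = (1.732 − 3.223)/(0.2409 − 3.223) = 0.499983
t = −τ ln(…) = 29.2614 × 0.693181 = 20.2835 s.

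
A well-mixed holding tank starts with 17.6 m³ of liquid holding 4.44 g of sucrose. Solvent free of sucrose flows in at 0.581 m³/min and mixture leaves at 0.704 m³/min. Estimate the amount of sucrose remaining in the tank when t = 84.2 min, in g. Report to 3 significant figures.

0.0276 g

Total volume: dV/dt = Q_in − Q_out = -0.12300 m³/min, so V(t) = 17.6 − 0.12300 t and V(84.2) = 7.2434 m³.
Solute balance: dm/dt = 0 − Q_out C = −Q_out m/V(t).
dm/m = −Q_out dt/(V₀ − 0.12300 t); integrating gives ln(m/m₀) = −(Q_out/(Q_in−Q_out)) ln(V/V₀).
m = m₀ (V₀/V)^(Q_out/(Q_in−Q_out)) = 4.44 × (17.6/7.2434)^(-5.7236) = 0.027577 g.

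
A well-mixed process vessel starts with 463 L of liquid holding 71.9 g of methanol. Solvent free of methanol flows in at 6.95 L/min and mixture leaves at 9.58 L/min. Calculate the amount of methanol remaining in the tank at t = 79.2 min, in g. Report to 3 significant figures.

Total volume: dV/dt = Q_in − Q_out = -2.6300 L/min, so V(t) = 463 − 2.6300 t and V(79.2) = 254.70 L.
Solute balance: dm/dt = 0 − Q_out C = −Q_out m/V(t).
Separate: dm/m = −Q_out dt/V(t) ⇒ ln(m/m₀) = −(Q_out/(Q_in−Q_out)) ln(V/V₀).
m = m₀ (V₀/V)^(Q_out/(Q_in−Q_out)) = 71.9 × (463/254.70)^(-3.6426) = 8.1529 g.

8.15 g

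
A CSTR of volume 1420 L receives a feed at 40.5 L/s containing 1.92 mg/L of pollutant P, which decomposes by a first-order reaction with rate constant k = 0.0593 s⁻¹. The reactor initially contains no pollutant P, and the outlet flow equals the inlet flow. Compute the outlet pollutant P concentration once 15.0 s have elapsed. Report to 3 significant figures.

0.457 mg/L

Species balance: V dC/dt = Q C_in − Q C − k V C.
This is linear with rate a = Q/V + k = 0.087821 s⁻¹.
C_ss = Q C_in/(Q + kV) = 0.62355 mg/L; C(t) = C_ss + (C₀ − C_ss) e^(−a t).
C(15.0) = 0.62355 + (-0.62355)·e^(−0.087821·15.0) = 0.62355 + (-0.62355)·0.26785 = 0.45653 mg/L.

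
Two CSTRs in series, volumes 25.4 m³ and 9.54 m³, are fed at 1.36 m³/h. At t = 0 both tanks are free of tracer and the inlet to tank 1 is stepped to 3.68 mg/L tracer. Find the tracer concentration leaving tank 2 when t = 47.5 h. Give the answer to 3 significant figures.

Time constants: τᵢ = Vᵢ/Q for each well-mixed tank.
τ₁ = 25.4/1.36 = 18.676 h; τ₂ = 9.54/1.36 = 7.0147 h.
Tank 1: C₁ = C_in(1 − e^(−t/τ₁)). Tank 2 (τ₁ ≠ τ₂): C₂ = C_in[1 − (τ₁ e^(−t/τ₁) − τ₂ e^(−t/τ₂))/(τ₁ − τ₂)].
At t = 47.5: e^(−t/τ₁) = 0.078606, e^(−t/τ₂) = 0.0011460.
C₂ = 3.68·[1 − (18.676·0.078606 − 7.0147·0.0011460)/(11.662)] = 3.68·0.87480 = 3.2193 mg/L.

3.22 mg/L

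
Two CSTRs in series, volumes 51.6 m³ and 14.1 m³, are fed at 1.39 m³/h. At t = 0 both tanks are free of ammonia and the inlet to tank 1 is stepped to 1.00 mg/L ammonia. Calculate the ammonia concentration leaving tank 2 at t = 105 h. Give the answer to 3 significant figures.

Each tank obeys Vᵢ dCᵢ/dt = Q(Cᵢ₋₁ − Cᵢ), so τᵢ = Vᵢ/Q.
τ₁ = 51.6/1.39 = 37.122 h; τ₂ = 14.1/1.39 = 10.144 h.
Tank 1: C₁ = C_in(1 − e^(−t/τ₁)). Tank 2 (τ₁ ≠ τ₂): C₂ = C_in[1 − (τ₁ e^(−t/τ₁) − τ₂ e^(−t/τ₂))/(τ₁ − τ₂)].
At t = 105: e^(−t/τ₁) = 0.059102, e^(−t/τ₂) = 3.1959e-05.
C₂ = 1.00·[1 − (37.122·0.059102 − 10.144·3.1959e-05)/(26.978)] = 1.00·0.91869 = 0.91869 mg/L.

0.919 mg/L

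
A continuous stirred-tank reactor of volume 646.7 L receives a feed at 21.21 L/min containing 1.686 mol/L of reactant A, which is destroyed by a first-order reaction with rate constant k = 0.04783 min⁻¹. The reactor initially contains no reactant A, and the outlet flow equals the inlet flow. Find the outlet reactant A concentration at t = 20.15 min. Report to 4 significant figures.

0.5507 mol/L

V dC/dt = Q(C_in − C) − k V C.
dC/dt = (Q/V) C_in − (Q/V + k) C; effective rate a = Q/V + k = 0.0327973 + 0.04783 = 0.0806273 min⁻¹.
C_ss = Q C_in/(Q + kV) = 0.685825 mol/L; C(t) = C_ss + (C₀ − C_ss) e^(−a t).
C(20.15) = 0.685825 + (-0.685825)·e^(−0.0806273·20.15) = 0.685825 + (-0.685825)·0.196983 = 0.550729 mol/L.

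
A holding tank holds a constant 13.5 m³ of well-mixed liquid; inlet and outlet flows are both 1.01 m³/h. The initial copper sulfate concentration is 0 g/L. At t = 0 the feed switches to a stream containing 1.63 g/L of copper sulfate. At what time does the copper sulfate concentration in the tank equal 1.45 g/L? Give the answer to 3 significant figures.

29.5 h

Mass balance on the solute (V constant): V dC/dt = Q(C_in − C), so τ = V/Q = 13.366 h.
C(t) = C_in + (C₀ − C_in) e^(−t/τ). Set C = 1.45 and solve for t:
e^(−t/τ) = (C − C_in)/(C₀ − C_in) = (1.45 − 1.63)/(0 − 1.63) = 0.11043
t = −τ ln(…) = 13.366 × 2.2034 = 29.451 h.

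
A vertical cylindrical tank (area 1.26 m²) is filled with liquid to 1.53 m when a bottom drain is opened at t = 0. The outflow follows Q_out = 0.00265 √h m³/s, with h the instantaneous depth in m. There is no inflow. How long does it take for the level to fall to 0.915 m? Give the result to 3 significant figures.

267 s

Unsteady balance on liquid volume: A dh/dt = −0.00265 √h.
∫ h^(−1/2) dh = −(0.00265/A) ∫ dt, giving 2√h = 2√h₀ − (0.00265/A) t.
t = 2A(√h₀ − √h)/0.00265 = 2·1.26·(√1.53 − √0.915)/0.00265
  = 2.5200 × (1.2369 − 0.95656) / 0.00265 = 266.62 s.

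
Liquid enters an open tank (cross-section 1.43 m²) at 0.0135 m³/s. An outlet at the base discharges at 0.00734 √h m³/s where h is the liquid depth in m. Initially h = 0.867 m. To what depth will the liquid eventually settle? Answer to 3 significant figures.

3.38 m

A dh/dt = Q_in − 0.00734 √h. Steady state requires inflow = outflow:
Q_in = 0.00734 √h_ss ⇒ √h_ss = 0.0135/0.00734 = 1.8392.
h_ss = 1.8392² = 3.3828 m. (Since h₀ = 0.867 m < h_ss, the level will rise toward this value.)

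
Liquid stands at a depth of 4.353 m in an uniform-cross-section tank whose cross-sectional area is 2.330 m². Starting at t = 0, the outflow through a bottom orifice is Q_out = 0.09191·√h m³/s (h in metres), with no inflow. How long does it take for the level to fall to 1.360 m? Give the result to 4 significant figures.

46.66 s

A dh/dt = −Q_out = −0.09191 √h.
This is separable: 2 d(√h)/dt = −0.09191/A, so √h = √h₀ − (0.09191/(2A)) t.
t = 2A(√h₀ − √h)/0.09191 = 2·2.330·(√4.353 − √1.360)/0.09191
  = 4.66000 × (2.08638 − 1.16619) / 0.09191 = 46.6555 s.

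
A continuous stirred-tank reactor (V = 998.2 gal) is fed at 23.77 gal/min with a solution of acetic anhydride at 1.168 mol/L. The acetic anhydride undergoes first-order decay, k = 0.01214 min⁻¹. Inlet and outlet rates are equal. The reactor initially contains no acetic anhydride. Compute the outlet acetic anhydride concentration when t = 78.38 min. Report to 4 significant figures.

0.7274 mol/L

Accumulation = in − out − consumed: V dC/dt = Q C_in − Q C − k V C.
This is linear with rate a = Q/V + k = 0.0359529 min⁻¹.
C_ss = Q C_in/(Q + kV) = 0.773608 mol/L; C(t) = C_ss + (C₀ − C_ss) e^(−a t).
C(78.38) = 0.773608 + (-0.773608)·e^(−0.0359529·78.38) = 0.773608 + (-0.773608)·0.0597261 = 0.727403 mol/L.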